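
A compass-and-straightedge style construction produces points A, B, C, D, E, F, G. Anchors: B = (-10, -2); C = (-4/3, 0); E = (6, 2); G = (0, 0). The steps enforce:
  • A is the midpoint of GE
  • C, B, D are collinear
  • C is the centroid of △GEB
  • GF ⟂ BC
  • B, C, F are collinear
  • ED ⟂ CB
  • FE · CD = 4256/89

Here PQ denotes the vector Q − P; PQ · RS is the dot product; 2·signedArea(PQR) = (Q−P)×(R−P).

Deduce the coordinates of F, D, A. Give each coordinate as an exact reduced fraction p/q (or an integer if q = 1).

1. F_x = -6/89  [B, C, F are collinear ∩ GF ⟂ BC]
2. F_y = 26/89  [B, C, F are collinear ∩ GF ⟂ BC]
   → F = (-6/89, 26/89)
3. D_x = 540/89  [C, B, D are collinear ∩ ED ⟂ CB]
4. D_y = 152/89  [C, B, D are collinear ∩ ED ⟂ CB]
   → D = (540/89, 152/89)
5. A_x = 3  [A is the midpoint of GE]
6. A_y = 1  [A is the midpoint of GE]
   → A = (3, 1)

A = (3, 1)
D = (540/89, 152/89)
F = (-6/89, 26/89)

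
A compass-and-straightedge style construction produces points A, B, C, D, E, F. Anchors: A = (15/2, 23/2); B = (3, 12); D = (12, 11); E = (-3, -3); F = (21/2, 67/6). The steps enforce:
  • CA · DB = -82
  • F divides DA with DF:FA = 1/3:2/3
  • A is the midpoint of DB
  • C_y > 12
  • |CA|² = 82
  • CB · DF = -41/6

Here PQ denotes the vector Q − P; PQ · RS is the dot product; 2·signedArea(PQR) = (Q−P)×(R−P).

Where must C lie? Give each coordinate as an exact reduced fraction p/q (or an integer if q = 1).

C = (-3/2, 25/2)

1. C_x = -3/2  [line 3/2·x + -1/6·y + 13/3 = 0 ∩ |CA|² = 82]
2. C_y = 25/2  [line 3/2·x + -1/6·y + 13/3 = 0 ∩ |CA|² = 82]
   → C = (-3/2, 25/2)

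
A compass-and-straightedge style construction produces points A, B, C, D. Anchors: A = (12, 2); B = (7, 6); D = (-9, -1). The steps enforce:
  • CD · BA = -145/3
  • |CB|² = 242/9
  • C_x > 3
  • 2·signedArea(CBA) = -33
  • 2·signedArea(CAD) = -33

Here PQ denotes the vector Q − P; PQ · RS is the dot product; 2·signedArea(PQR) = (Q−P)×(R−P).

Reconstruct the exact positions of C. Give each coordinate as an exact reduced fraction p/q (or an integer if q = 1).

1. C_x = 10/3  [2·signedArea(CBA) = -33 ∩ CD · BA = -145/3]
2. C_y = 7/3  [2·signedArea(CBA) = -33 ∩ CD · BA = -145/3]
   → C = (10/3, 7/3)

C = (10/3, 7/3)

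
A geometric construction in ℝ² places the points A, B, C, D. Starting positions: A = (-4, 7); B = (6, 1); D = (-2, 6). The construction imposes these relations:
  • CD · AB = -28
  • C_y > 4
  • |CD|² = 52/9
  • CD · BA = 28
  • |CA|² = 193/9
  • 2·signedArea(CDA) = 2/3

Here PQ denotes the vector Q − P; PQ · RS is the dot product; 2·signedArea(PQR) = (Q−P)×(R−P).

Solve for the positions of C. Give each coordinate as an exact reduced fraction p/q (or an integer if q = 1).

C = (0, 14/3)

1. C_x = 0  [CD · BA = 28 ∩ 2·signedArea(CDA) = 2/3]
2. C_y = 14/3  [CD · BA = 28 ∩ 2·signedArea(CDA) = 2/3]
   → C = (0, 14/3)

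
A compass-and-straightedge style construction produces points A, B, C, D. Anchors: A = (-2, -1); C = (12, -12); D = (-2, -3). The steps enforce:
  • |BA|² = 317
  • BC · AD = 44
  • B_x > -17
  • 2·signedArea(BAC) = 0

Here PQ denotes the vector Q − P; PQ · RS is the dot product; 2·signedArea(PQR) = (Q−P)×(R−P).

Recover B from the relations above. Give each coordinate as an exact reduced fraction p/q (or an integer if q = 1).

B = (-16, 10)

1. B_x = -16  [2·signedArea(BAC) = 0 ∩ BC · AD = 44]
2. B_y = 10  [2·signedArea(BAC) = 0 ∩ BC · AD = 44]
   → B = (-16, 10)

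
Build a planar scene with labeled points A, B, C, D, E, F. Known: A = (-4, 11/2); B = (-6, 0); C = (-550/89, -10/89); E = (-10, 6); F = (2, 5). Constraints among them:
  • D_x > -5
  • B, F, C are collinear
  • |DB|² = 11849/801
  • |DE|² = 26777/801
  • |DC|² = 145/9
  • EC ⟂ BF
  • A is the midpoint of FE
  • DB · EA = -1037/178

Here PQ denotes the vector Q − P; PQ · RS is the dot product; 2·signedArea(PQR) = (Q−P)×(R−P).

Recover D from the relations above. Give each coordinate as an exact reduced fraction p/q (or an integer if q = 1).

D = (-1262/267, 323/89)

1. D_x = -1262/267  [line -6·x + 1/2·y + -5371/178 = 0 ∩ |DC|² = 145/9]
2. D_y = 323/89  [line -6·x + 1/2·y + -5371/178 = 0 ∩ |DC|² = 145/9]
   → D = (-1262/267, 323/89)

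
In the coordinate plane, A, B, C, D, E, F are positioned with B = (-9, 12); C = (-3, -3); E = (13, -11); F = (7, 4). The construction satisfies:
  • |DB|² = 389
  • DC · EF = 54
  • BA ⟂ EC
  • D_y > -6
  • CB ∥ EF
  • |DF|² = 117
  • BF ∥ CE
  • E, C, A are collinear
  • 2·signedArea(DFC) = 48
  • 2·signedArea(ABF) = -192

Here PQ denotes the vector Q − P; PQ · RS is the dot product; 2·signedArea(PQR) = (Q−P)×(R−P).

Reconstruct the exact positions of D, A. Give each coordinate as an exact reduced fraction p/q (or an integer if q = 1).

1. D_x = 1  [2·signedArea(DFC) = 48 ∩ DC · EF = 54]
2. D_y = -5  [2·signedArea(DFC) = 48 ∩ DC · EF = 54]
   → D = (1, -5)
3. A_x = -69/5  [E, C, A are collinear ∩ BA ⟂ EC]
4. A_y = 12/5  [E, C, A are collinear ∩ BA ⟂ EC]
   → A = (-69/5, 12/5)

A = (-69/5, 12/5)
D = (1, -5)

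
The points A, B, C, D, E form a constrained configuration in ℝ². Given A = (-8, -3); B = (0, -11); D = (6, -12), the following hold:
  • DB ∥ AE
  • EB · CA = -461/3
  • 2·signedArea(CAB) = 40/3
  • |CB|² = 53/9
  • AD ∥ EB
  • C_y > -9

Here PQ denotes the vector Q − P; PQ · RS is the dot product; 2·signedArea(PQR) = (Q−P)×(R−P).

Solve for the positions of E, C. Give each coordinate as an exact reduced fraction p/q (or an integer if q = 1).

C = (-2/3, -26/3)
E = (-14, -2)

1. E_x = -14  [AD ∥ EB ∩ DB ∥ AE]
2. E_y = -2  [AD ∥ EB ∩ DB ∥ AE]
   → E = (-14, -2)
3. C_x = -2/3  [2·signedArea(CAB) = 40/3 ∩ EB · CA = -461/3]
4. C_y = -26/3  [2·signedArea(CAB) = 40/3 ∩ EB · CA = -461/3]
   → C = (-2/3, -26/3)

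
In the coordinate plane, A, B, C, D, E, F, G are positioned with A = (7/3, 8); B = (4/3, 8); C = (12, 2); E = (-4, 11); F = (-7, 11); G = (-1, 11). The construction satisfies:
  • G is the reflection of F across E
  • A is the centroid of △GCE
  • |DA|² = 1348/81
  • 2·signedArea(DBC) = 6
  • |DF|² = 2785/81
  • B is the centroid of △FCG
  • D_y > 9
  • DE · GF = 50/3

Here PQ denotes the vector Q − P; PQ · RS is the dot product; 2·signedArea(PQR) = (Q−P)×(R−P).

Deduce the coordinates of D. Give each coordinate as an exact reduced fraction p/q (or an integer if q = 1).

1. D_x = -11/9  [DE · GF = 50/3 ∩ 2·signedArea(DBC) = 6]
2. D_y = 10  [DE · GF = 50/3 ∩ 2·signedArea(DBC) = 6]
   → D = (-11/9, 10)

D = (-11/9, 10)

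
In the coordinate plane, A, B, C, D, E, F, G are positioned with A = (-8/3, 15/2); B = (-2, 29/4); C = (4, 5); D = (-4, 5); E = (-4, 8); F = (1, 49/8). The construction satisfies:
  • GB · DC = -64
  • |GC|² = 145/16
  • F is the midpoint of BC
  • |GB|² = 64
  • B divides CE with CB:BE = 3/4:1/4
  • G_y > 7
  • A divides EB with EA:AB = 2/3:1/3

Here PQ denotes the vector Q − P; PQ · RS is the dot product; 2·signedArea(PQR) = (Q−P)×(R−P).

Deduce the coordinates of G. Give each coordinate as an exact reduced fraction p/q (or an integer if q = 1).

1. G_x = 6  [GB · DC = -64]
2. G_y = 29/4  [|GB|² = 64]
   → G = (6, 29/4)

G = (6, 29/4)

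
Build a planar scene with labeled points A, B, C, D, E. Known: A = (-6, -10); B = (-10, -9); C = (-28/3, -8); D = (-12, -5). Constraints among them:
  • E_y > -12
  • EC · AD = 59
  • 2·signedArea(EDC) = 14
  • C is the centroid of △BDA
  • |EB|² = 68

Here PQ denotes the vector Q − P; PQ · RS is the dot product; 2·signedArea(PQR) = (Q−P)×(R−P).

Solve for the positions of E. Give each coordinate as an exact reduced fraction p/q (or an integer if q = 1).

E = (-2, -11)

1. E_x = -2  [EC · AD = 59 ∩ 2·signedArea(EDC) = 14]
2. E_y = -11  [EC · AD = 59 ∩ 2·signedArea(EDC) = 14]
   → E = (-2, -11)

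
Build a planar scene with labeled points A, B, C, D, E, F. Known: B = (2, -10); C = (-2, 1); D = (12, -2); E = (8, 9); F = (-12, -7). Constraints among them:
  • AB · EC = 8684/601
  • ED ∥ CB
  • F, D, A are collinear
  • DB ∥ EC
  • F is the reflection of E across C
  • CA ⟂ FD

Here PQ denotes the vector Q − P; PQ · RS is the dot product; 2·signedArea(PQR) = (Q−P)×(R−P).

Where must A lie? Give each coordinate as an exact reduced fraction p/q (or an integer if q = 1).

A = (-492/601, -2807/601)

1. A_x = -492/601  [F, D, A are collinear ∩ CA ⟂ FD]
2. A_y = -2807/601  [F, D, A are collinear ∩ CA ⟂ FD]
   → A = (-492/601, -2807/601)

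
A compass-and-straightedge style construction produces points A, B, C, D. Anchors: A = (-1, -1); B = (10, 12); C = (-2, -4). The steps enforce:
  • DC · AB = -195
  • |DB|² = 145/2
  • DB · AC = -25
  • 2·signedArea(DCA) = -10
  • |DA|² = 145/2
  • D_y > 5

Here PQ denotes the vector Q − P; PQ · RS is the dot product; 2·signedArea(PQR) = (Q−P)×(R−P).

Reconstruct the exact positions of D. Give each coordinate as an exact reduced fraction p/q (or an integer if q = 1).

1. D_x = 9/2  [2·signedArea(DCA) = -10 ∩ DB · AC = -25]
2. D_y = 11/2  [2·signedArea(DCA) = -10 ∩ DB · AC = -25]
   → D = (9/2, 11/2)

D = (9/2, 11/2)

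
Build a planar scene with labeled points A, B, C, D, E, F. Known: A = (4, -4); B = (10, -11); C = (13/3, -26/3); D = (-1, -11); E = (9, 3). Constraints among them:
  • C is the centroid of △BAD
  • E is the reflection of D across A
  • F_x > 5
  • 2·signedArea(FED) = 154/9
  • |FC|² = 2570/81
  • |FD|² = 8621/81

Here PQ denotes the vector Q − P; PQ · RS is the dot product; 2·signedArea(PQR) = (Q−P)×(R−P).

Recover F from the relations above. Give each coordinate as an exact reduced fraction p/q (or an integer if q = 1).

1. F_x = 52/9  [line 14·x + -10·y + -1018/9 = 0 ∩ |FD|² = 8621/81]
2. F_y = -29/9  [line 14·x + -10·y + -1018/9 = 0 ∩ |FD|² = 8621/81]
   → F = (52/9, -29/9)

F = (52/9, -29/9)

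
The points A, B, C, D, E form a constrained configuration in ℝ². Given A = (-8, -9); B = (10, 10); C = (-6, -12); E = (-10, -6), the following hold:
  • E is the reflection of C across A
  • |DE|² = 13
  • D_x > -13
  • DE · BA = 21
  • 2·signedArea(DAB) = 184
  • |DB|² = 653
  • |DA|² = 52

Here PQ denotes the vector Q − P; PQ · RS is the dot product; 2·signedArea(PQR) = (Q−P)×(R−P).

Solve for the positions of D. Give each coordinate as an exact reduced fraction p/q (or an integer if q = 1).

D = (-12, -3)

1. D_x = -12  [DE · BA = 21 ∩ 2·signedArea(DAB) = 184]
2. D_y = -3  [DE · BA = 21 ∩ 2·signedArea(DAB) = 184]
   → D = (-12, -3)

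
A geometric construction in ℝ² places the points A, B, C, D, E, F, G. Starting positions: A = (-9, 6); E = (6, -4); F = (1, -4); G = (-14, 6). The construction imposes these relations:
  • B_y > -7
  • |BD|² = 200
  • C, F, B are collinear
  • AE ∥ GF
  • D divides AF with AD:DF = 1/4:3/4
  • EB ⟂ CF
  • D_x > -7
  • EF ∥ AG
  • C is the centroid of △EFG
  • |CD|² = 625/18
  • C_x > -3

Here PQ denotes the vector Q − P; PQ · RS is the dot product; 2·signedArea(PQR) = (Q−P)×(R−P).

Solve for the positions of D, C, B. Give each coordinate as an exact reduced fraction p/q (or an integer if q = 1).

1. D_x = -13/2  [D divides AF with AD:DF = 1/4:3/4]
2. D_y = 7/2  [D divides AF with AD:DF = 1/4:3/4]
   → D = (-13/2, 7/2)
3. C_x = -7/3  [C is the centroid of △EFG]
4. C_y = -2/3  [C is the centroid of △EFG]
   → C = (-7/3, -2/3)
5. B_x = 7/2  [C, F, B are collinear ∩ EB ⟂ CF]
6. B_y = -13/2  [C, F, B are collinear ∩ EB ⟂ CF]
   → B = (7/2, -13/2)

B = (7/2, -13/2)
C = (-7/3, -2/3)
D = (-13/2, 7/2)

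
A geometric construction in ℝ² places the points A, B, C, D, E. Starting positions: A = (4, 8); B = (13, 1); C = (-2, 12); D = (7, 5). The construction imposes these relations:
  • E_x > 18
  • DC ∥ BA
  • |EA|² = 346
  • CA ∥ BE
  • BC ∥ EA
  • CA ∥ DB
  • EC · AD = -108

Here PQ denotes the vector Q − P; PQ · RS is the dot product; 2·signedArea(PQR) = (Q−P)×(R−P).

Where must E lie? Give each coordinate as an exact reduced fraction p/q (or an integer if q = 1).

1. E_x = 19  [BC ∥ EA ∩ CA ∥ BE]
2. E_y = -3  [BC ∥ EA ∩ CA ∥ BE]
   → E = (19, -3)

E = (19, -3)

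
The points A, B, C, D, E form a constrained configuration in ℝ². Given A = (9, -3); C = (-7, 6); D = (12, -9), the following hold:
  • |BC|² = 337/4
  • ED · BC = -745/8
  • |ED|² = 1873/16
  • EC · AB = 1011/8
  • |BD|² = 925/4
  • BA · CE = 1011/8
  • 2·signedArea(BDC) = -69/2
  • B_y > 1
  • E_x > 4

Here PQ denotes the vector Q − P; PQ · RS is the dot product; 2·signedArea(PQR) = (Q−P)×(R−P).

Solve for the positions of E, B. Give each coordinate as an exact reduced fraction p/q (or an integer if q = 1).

1. B_x = 1  [line -15·x + -19·y + 87/2 = 0 ∩ |BD|² = 925/4]
2. B_y = 3/2  [line -15·x + -19·y + 87/2 = 0 ∩ |BD|² = 925/4]
   → B = (1, 3/2)
3. E_x = 5  [line 8·x + -9/2·y + -347/8 = 0 ∩ |ED|² = 1873/16]
4. E_y = -3/4  [line 8·x + -9/2·y + -347/8 = 0 ∩ |ED|² = 1873/16]
   → E = (5, -3/4)

B = (1, 3/2)
E = (5, -3/4)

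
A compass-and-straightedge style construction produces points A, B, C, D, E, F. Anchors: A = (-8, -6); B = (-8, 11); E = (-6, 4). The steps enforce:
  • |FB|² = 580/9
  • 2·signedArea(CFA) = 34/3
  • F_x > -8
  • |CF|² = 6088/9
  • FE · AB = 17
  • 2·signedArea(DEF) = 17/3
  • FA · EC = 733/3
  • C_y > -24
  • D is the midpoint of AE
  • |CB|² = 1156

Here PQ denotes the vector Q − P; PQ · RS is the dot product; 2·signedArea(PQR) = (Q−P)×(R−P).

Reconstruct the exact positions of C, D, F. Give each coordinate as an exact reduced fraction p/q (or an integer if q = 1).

C = (-8, -23)
D = (-7, -1)
F = (-22/3, 3)

1. D_x = -7  [D is the midpoint of AE]
2. D_y = -1  [D is the midpoint of AE]
   → D = (-7, -1)
3. F_x = -22/3  [FE · AB = 17 ∩ 2·signedArea(DEF) = 17/3]
4. F_y = 3  [FE · AB = 17 ∩ 2·signedArea(DEF) = 17/3]
   → F = (-22/3, 3)
5. C_x = -8  [2·signedArea(CFA) = 34/3 ∩ FA · EC = 733/3]
6. C_y = -23  [2·signedArea(CFA) = 34/3 ∩ FA · EC = 733/3]
   → C = (-8, -23)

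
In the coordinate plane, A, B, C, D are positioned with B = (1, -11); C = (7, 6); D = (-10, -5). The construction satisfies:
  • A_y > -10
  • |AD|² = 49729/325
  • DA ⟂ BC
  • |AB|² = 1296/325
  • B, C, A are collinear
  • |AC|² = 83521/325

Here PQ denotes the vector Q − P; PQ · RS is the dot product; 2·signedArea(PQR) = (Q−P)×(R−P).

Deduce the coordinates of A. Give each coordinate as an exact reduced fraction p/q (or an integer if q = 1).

A = (541/325, -2963/325)

1. A_x = 541/325  [B, C, A are collinear ∩ DA ⟂ BC]
2. A_y = -2963/325  [B, C, A are collinear ∩ DA ⟂ BC]
   → A = (541/325, -2963/325)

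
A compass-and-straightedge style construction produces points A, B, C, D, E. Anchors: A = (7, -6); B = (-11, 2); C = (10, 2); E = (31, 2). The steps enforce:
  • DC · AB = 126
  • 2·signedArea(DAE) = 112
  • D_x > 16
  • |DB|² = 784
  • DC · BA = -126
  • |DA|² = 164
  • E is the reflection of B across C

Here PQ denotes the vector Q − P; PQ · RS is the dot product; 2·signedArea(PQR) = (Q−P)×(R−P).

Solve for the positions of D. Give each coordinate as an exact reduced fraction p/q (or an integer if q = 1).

D = (17, 2)

1. D_x = 17  [2·signedArea(DAE) = 112 ∩ DC · AB = 126]
2. D_y = 2  [2·signedArea(DAE) = 112 ∩ DC · AB = 126]
   → D = (17, 2)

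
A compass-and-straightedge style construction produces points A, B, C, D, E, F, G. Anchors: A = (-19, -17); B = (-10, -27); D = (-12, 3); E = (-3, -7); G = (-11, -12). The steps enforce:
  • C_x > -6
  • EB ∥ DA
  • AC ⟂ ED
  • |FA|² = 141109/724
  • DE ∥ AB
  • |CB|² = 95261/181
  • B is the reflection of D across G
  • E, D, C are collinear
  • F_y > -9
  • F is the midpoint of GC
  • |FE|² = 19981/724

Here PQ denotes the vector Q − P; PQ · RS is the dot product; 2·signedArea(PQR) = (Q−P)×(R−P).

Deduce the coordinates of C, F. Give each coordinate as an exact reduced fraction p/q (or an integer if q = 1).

C = (-939/181, -827/181)
F = (-1465/181, -2999/362)

1. C_x = -939/181  [E, D, C are collinear ∩ AC ⟂ ED]
2. C_y = -827/181  [E, D, C are collinear ∩ AC ⟂ ED]
   → C = (-939/181, -827/181)
3. F_x = -1465/181  [F is the midpoint of GC]
4. F_y = -2999/362  [F is the midpoint of GC]
   → F = (-1465/181, -2999/362)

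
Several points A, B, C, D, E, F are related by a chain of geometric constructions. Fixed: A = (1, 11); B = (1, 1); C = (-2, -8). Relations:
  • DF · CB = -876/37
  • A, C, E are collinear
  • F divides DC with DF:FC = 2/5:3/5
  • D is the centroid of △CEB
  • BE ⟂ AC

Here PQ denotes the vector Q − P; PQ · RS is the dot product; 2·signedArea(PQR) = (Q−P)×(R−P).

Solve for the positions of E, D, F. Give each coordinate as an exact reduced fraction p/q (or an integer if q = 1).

D = (-19/37, -71/37)
E = (-20/37, 46/37)
F = (-41/37, -161/37)

1. E_x = -20/37  [A, C, E are collinear ∩ BE ⟂ AC]
2. E_y = 46/37  [A, C, E are collinear ∩ BE ⟂ AC]
   → E = (-20/37, 46/37)
3. D_x = -19/37  [D is the centroid of △CEB]
4. D_y = -71/37  [D is the centroid of △CEB]
   → D = (-19/37, -71/37)
5. F_x = -41/37  [F divides DC with DF:FC = 2/5:3/5]
6. F_y = -161/37  [F divides DC with DF:FC = 2/5:3/5]
   → F = (-41/37, -161/37)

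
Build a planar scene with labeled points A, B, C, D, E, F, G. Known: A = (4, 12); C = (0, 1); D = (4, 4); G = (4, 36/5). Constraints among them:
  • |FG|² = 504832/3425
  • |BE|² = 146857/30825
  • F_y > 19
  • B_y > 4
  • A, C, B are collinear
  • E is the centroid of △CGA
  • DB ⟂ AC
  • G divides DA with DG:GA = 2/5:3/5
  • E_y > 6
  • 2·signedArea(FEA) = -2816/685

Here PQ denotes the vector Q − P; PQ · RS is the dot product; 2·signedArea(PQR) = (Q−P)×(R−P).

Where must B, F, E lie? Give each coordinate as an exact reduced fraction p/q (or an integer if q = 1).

B = (196/137, 676/137)
E = (8/3, 101/15)
F = (900/137, 2612/137)

1. B_x = 196/137  [A, C, B are collinear ∩ DB ⟂ AC]
2. B_y = 676/137  [A, C, B are collinear ∩ DB ⟂ AC]
   → B = (196/137, 676/137)
3. E_x = 8/3  [E is the centroid of △CGA]
4. E_y = 101/15  [E is the centroid of △CGA]
   → E = (8/3, 101/15)
5. F_x = 900/137  [line -79/15·x + 4/3·y + 3772/411 = 0 ∩ |FG|² = 504832/3425]
6. F_y = 2612/137  [line -79/15·x + 4/3·y + 3772/411 = 0 ∩ |FG|² = 504832/3425]
   → F = (900/137, 2612/137)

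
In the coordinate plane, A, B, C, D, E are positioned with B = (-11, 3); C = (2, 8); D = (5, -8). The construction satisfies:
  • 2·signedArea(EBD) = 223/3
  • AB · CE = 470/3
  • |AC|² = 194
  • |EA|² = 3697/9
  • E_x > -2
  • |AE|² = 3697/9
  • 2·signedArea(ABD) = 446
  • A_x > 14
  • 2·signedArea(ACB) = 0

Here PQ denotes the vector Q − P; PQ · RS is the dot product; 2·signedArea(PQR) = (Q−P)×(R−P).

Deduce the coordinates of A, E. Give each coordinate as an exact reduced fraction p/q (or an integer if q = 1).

A = (15, 13)
E = (-4/3, 1)

1. A_x = 15  [2·signedArea(ACB) = 0 ∩ 2·signedArea(ABD) = 446]
2. A_y = 13  [2·signedArea(ACB) = 0 ∩ 2·signedArea(ABD) = 446]
   → A = (15, 13)
3. E_x = -4/3  [2·signedArea(EBD) = 223/3 ∩ AB · CE = 470/3]
4. E_y = 1  [2·signedArea(EBD) = 223/3 ∩ AB · CE = 470/3]
   → E = (-4/3, 1)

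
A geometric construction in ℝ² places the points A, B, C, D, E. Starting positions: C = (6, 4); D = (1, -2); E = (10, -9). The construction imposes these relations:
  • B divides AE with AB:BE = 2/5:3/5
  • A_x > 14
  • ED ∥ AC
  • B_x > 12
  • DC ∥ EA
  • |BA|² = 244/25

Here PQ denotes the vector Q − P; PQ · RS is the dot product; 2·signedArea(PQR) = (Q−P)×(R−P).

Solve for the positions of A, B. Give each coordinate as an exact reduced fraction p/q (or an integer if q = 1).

A = (15, -3)
B = (13, -27/5)

1. A_x = 15  [ED ∥ AC ∩ DC ∥ EA]
2. A_y = -3  [ED ∥ AC ∩ DC ∥ EA]
   → A = (15, -3)
3. B_x = 13  [B divides AE with AB:BE = 2/5:3/5]
4. B_y = -27/5  [B divides AE with AB:BE = 2/5:3/5]
   → B = (13, -27/5)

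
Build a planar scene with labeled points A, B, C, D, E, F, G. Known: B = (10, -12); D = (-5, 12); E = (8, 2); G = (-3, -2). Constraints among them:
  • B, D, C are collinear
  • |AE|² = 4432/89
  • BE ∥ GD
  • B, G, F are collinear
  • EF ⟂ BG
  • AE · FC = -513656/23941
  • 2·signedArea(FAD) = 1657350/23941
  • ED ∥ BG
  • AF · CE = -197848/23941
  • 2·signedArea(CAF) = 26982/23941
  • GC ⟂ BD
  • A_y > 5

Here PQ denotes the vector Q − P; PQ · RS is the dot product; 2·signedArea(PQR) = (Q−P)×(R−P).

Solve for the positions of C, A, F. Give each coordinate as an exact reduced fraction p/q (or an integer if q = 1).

1. C_x = 165/89  [B, D, C are collinear ∩ GC ⟂ BD]
2. C_y = 92/89  [B, D, C are collinear ∩ GC ⟂ BD]
   → C = (165/89, 92/89)
3. F_x = 532/269  [B, G, F are collinear ∩ EF ⟂ BG]
4. F_y = -1568/269  [B, G, F are collinear ∩ EF ⟂ BG]
   → F = (532/269, -1568/269)
5. A_x = 144/89  [AE · FC = -513656/23941 ∩ 2·signedArea(CAF) = 26982/23941]
6. A_y = 446/89  [AE · FC = -513656/23941 ∩ 2·signedArea(CAF) = 26982/23941]
   → A = (144/89, 446/89)

A = (144/89, 446/89)
C = (165/89, 92/89)
F = (532/269, -1568/269)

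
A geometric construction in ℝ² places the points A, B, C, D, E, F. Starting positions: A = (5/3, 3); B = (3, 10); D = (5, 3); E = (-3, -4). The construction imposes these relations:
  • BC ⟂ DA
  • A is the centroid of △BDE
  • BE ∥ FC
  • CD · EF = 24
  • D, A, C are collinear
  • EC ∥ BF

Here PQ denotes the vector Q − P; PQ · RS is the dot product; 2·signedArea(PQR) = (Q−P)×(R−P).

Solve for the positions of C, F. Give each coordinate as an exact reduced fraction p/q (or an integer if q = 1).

C = (3, 3)
F = (9, 17)

1. C_x = 3  [D, A, C are collinear ∩ BC ⟂ DA]
2. C_y = 3  [D, A, C are collinear ∩ BC ⟂ DA]
   → C = (3, 3)
3. F_x = 9  [BE ∥ FC ∩ EC ∥ BF]
4. F_y = 17  [BE ∥ FC ∩ EC ∥ BF]
   → F = (9, 17)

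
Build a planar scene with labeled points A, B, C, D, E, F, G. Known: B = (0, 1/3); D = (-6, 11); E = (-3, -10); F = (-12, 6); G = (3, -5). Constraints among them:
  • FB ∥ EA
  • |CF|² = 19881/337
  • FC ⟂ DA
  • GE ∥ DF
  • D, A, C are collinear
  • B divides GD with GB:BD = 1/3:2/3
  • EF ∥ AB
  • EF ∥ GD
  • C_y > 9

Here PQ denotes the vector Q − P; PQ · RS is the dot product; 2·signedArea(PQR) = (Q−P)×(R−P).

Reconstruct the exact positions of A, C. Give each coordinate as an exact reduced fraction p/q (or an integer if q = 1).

A = (9, -47/3)
C = (-1788/337, 3291/337)

1. A_x = 9  [EF ∥ AB ∩ FB ∥ EA]
2. A_y = -47/3  [EF ∥ AB ∩ FB ∥ EA]
   → A = (9, -47/3)
3. C_x = -1788/337  [D, A, C are collinear ∩ FC ⟂ DA]
4. C_y = 3291/337  [D, A, C are collinear ∩ FC ⟂ DA]
   → C = (-1788/337, 3291/337)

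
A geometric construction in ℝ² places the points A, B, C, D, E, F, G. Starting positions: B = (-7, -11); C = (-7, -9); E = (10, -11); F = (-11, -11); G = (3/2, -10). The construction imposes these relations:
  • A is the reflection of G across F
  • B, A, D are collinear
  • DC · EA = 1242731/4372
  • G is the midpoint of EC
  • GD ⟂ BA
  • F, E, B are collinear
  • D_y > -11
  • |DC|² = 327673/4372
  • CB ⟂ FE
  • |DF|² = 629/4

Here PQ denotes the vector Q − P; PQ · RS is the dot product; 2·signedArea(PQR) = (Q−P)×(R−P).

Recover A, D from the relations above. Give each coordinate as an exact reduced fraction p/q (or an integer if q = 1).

1. A_x = -47/2  [A is the reflection of G across F]
2. A_y = -12  [A is the reflection of G across F]
   → A = (-47/2, -12)
3. D_x = 3343/2186  [B, A, D are collinear ∩ GD ⟂ BA]
4. D_y = -11458/1093  [B, A, D are collinear ∩ GD ⟂ BA]
   → D = (3343/2186, -11458/1093)

A = (-47/2, -12)
D = (3343/2186, -11458/1093)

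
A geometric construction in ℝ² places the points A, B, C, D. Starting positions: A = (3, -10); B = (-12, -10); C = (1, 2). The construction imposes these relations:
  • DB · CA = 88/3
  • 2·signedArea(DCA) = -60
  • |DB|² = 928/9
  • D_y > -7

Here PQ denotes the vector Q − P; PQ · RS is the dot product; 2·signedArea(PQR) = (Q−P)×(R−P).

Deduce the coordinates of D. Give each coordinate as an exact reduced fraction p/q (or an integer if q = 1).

1. D_x = -8/3  [2·signedArea(DCA) = -60 ∩ DB · CA = 88/3]
2. D_y = -6  [2·signedArea(DCA) = -60 ∩ DB · CA = 88/3]
   → D = (-8/3, -6)

D = (-8/3, -6)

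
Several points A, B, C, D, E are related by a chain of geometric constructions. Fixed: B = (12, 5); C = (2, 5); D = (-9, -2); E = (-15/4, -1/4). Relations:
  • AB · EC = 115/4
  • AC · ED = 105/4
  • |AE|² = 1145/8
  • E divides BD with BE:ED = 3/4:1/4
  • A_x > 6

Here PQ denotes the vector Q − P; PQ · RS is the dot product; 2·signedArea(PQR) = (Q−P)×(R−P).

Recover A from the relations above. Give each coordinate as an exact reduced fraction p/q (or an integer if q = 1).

A = (7, 5)

1. A_x = 7  [AC · ED = 105/4 ∩ AB · EC = 115/4]
2. A_y = 5  [AC · ED = 105/4 ∩ AB · EC = 115/4]
   → A = (7, 5)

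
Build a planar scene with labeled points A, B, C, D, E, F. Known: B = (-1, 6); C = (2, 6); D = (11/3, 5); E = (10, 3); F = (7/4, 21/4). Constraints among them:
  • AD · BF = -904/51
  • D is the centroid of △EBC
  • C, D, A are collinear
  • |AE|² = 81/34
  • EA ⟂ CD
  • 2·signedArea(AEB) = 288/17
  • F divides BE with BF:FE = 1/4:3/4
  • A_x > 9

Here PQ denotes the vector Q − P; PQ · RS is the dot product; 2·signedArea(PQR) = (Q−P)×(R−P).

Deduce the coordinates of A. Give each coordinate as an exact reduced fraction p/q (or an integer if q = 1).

A = (313/34, 57/34)

1. A_x = 313/34  [C, D, A are collinear ∩ EA ⟂ CD]
2. A_y = 57/34  [C, D, A are collinear ∩ EA ⟂ CD]
   → A = (313/34, 57/34)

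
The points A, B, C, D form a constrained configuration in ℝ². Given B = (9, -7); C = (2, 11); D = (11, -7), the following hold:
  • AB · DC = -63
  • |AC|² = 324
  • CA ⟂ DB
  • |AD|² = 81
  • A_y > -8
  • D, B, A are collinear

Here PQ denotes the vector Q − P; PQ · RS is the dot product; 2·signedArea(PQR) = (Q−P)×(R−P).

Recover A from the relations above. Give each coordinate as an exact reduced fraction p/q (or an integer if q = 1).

1. A_x = 2  [D, B, A are collinear ∩ CA ⟂ DB]
2. A_y = -7  [D, B, A are collinear ∩ CA ⟂ DB]
   → A = (2, -7)

A = (2, -7)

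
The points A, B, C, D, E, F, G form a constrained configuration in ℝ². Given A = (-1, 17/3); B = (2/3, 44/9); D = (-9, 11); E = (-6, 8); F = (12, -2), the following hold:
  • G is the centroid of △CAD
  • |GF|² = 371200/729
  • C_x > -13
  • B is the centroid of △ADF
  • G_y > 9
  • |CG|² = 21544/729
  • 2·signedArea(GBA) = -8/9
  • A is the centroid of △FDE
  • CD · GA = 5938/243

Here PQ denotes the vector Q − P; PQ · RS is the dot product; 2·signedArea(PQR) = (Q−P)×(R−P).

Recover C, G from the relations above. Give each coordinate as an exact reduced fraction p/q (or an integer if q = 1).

1. G_x = -68/9  [line -7/9·x + -5/3·y + 86/9 = 0 ∩ |GF|² = 371200/729]
2. G_y = 250/27  [line -7/9·x + -5/3·y + 86/9 = 0 ∩ |GF|² = 371200/729]
   → G = (-68/9, 250/27)
3. C_x = -38/3  [CD · GA = 5938/243 ∩ G is the centroid of △CAD]
4. C_y = 100/9  [CD · GA = 5938/243 ∩ G is the centroid of △CAD]
   → C = (-38/3, 100/9)

C = (-38/3, 100/9)
G = (-68/9, 250/27)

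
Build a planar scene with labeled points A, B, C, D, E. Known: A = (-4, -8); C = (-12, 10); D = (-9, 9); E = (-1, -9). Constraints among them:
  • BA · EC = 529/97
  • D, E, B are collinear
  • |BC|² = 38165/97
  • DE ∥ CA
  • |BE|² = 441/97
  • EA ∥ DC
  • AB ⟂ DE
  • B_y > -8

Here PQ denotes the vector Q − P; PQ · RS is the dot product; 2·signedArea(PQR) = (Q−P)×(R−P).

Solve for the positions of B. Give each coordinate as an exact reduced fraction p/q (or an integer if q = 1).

B = (-181/97, -684/97)

1. B_x = -181/97  [D, E, B are collinear ∩ AB ⟂ DE]
2. B_y = -684/97  [D, E, B are collinear ∩ AB ⟂ DE]
   → B = (-181/97, -684/97)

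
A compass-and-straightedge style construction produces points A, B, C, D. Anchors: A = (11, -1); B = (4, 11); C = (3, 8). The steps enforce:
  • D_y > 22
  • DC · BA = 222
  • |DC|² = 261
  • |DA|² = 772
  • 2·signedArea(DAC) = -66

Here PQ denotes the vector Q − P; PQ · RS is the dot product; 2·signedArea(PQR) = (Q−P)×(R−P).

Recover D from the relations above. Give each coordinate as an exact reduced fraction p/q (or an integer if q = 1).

D = (-3, 23)

1. D_x = -3  [2·signedArea(DAC) = -66 ∩ DC · BA = 222]
2. D_y = 23  [2·signedArea(DAC) = -66 ∩ DC · BA = 222]
   → D = (-3, 23)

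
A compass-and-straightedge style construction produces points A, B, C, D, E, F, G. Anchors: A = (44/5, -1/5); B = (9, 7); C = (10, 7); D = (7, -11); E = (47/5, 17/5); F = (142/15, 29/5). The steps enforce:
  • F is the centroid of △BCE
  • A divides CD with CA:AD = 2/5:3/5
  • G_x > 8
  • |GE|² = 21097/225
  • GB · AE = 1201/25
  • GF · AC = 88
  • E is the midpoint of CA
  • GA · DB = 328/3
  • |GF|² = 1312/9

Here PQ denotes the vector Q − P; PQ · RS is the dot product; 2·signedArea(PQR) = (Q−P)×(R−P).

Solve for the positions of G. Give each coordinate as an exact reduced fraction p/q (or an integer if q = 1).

1. G_x = 122/15  [GB · AE = 1201/25 ∩ GA · DB = 328/3]
2. G_y = -31/5  [GB · AE = 1201/25 ∩ GA · DB = 328/3]
   → G = (122/15, -31/5)

G = (122/15, -31/5)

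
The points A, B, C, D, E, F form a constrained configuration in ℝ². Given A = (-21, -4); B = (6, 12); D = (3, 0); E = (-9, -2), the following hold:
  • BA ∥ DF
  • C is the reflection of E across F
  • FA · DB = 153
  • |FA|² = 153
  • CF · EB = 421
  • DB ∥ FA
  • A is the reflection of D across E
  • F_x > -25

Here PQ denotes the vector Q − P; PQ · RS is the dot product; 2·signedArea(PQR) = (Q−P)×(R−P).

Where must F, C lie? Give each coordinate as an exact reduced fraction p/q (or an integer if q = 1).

C = (-39, -30)
F = (-24, -16)

1. F_x = -24  [DB ∥ FA ∩ BA ∥ DF]
2. F_y = -16  [DB ∥ FA ∩ BA ∥ DF]
   → F = (-24, -16)
3. C_x = -39  [C is the reflection of E across F]
4. C_y = -30  [C is the reflection of E across F]
   → C = (-39, -30)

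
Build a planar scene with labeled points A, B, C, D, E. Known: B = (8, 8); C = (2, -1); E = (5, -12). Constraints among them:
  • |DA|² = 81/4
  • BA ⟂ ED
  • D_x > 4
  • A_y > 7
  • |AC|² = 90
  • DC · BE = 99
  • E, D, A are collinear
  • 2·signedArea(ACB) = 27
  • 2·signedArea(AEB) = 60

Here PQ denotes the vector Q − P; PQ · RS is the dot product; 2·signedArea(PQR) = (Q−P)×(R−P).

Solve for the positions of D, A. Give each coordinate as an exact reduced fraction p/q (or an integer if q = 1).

1. A_x = 5  [2·signedArea(ACB) = 27 ∩ 2·signedArea(AEB) = 60]
2. A_y = 8  [2·signedArea(ACB) = 27 ∩ 2·signedArea(AEB) = 60]
   → A = (5, 8)
3. D_x = 5  [DC · BE = 99 ∩ E, D, A are collinear]
4. D_y = 7/2  [DC · BE = 99 ∩ E, D, A are collinear]
   → D = (5, 7/2)

A = (5, 8)
D = (5, 7/2)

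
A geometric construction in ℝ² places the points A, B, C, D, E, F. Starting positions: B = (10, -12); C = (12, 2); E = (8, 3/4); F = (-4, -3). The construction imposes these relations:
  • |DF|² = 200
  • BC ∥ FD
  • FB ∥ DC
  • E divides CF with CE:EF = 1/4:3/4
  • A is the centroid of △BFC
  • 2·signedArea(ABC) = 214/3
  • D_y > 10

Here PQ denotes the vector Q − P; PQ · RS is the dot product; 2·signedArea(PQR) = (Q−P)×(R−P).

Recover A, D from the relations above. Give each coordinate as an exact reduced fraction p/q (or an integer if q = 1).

A = (6, -13/3)
D = (-2, 11)

1. A_x = 6  [A is the centroid of △BFC]
2. A_y = -13/3  [A is the centroid of △BFC]
   → A = (6, -13/3)
3. D_x = -2  [FB ∥ DC ∩ BC ∥ FD]
4. D_y = 11  [FB ∥ DC ∩ BC ∥ FD]
   → D = (-2, 11)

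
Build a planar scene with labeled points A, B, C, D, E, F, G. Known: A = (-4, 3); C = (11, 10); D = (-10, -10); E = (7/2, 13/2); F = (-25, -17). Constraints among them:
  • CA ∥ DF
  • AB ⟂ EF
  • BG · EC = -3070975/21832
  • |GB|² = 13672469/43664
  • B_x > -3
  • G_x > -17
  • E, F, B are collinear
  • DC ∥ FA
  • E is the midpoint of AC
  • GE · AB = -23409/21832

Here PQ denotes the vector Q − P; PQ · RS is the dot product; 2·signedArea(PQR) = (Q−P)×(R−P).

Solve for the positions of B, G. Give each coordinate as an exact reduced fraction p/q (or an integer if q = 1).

1. B_x = -14641/5458  [E, F, B are collinear ∩ AB ⟂ EF]
2. B_y = 7653/5458  [E, F, B are collinear ∩ AB ⟂ EF]
   → B = (-14641/5458, 7653/5458)
3. G_x = -16  [GE · AB = -23409/21832 ∩ BG · EC = -3070975/21832]
4. G_y = -41/4  [GE · AB = -23409/21832 ∩ BG · EC = -3070975/21832]
   → G = (-16, -41/4)

B = (-14641/5458, 7653/5458)
G = (-16, -41/4)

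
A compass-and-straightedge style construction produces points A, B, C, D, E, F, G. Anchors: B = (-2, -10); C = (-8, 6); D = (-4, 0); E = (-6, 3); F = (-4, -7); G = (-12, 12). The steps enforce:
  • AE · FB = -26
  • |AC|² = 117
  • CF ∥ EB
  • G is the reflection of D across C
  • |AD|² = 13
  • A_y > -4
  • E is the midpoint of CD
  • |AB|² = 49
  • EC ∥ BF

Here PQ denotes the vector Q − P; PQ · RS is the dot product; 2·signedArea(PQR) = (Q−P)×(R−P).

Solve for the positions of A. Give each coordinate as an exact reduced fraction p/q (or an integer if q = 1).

A = (-2, -3)

1. A_x = -2  [line -2·x + 3·y + 5 = 0 ∩ |AB|² = 49]
2. A_y = -3  [line -2·x + 3·y + 5 = 0 ∩ |AB|² = 49]
   → A = (-2, -3)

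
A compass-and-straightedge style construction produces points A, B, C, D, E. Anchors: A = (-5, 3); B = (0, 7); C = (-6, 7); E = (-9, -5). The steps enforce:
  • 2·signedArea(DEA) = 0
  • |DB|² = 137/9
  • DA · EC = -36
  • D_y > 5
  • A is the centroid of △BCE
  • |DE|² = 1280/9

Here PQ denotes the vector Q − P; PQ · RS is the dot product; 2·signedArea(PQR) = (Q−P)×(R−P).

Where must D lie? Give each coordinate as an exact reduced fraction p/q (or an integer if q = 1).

D = (-11/3, 17/3)

1. D_x = -11/3  [2·signedArea(DEA) = 0 ∩ DA · EC = -36]
2. D_y = 17/3  [2·signedArea(DEA) = 0 ∩ DA · EC = -36]
   → D = (-11/3, 17/3)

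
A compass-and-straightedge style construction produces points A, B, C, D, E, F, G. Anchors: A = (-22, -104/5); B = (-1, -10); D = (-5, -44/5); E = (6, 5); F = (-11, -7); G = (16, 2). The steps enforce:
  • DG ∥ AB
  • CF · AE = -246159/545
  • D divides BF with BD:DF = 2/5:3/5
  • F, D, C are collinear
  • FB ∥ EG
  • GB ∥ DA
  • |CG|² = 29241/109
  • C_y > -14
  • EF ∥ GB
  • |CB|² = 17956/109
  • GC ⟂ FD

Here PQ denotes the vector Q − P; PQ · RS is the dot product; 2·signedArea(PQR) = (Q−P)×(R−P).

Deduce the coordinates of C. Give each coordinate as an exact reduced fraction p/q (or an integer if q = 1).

1. C_x = 1231/109  [F, D, C are collinear ∩ GC ⟂ FD]
2. C_y = -1492/109  [F, D, C are collinear ∩ GC ⟂ FD]
   → C = (1231/109, -1492/109)

C = (1231/109, -1492/109)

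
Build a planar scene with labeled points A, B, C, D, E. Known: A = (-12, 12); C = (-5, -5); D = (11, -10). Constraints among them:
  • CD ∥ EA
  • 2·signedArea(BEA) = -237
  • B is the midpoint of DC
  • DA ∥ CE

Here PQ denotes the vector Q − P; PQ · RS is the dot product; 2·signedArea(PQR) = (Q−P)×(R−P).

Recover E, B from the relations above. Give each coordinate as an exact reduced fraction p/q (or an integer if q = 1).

1. E_x = -28  [CD ∥ EA ∩ DA ∥ CE]
2. E_y = 17  [CD ∥ EA ∩ DA ∥ CE]
   → E = (-28, 17)
3. B_x = 3  [B is the midpoint of DC]
4. B_y = -15/2  [B is the midpoint of DC]
   → B = (3, -15/2)

B = (3, -15/2)
E = (-28, 17)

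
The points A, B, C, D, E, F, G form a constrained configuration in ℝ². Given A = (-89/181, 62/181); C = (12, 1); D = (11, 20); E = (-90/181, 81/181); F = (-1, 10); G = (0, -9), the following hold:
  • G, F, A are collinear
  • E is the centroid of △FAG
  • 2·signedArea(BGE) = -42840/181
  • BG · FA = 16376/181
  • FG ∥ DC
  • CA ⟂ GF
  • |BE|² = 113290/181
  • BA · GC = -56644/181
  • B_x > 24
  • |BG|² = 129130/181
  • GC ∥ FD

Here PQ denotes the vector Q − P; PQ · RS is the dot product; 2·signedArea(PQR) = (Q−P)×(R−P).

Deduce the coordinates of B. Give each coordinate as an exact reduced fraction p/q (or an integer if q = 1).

B = (4433/181, 300/181)

1. B_x = 4433/181  [2·signedArea(BGE) = -42840/181 ∩ BG · FA = 16376/181]
2. B_y = 300/181  [2·signedArea(BGE) = -42840/181 ∩ BG · FA = 16376/181]
   → B = (4433/181, 300/181)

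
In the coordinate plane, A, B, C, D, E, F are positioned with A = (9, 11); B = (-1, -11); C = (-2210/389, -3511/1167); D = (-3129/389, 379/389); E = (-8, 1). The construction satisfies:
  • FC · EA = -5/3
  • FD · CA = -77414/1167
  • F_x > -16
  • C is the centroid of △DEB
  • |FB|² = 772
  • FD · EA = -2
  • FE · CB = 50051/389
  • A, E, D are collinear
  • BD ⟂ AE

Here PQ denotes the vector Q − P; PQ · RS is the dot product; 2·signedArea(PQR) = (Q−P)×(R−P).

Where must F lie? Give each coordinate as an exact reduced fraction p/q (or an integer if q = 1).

1. F_x = -15  [FD · CA = -77414/1167 ∩ FE · CB = 50051/389]
2. F_y = 13  [FD · CA = -77414/1167 ∩ FE · CB = 50051/389]
   → F = (-15, 13)

F = (-15, 13)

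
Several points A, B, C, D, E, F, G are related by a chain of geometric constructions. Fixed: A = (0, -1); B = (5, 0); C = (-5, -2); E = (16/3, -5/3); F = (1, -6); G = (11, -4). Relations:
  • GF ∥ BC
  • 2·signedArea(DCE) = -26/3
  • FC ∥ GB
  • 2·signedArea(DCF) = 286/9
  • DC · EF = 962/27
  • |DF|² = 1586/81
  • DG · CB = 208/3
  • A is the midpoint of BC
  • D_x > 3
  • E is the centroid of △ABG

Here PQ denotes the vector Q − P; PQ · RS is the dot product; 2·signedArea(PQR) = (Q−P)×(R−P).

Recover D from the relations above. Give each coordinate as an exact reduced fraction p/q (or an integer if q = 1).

1. D_x = 34/9  [DG · CB = 208/3 ∩ DC · EF = 962/27]
2. D_y = -23/9  [DG · CB = 208/3 ∩ DC · EF = 962/27]
   → D = (34/9, -23/9)

D = (34/9, -23/9)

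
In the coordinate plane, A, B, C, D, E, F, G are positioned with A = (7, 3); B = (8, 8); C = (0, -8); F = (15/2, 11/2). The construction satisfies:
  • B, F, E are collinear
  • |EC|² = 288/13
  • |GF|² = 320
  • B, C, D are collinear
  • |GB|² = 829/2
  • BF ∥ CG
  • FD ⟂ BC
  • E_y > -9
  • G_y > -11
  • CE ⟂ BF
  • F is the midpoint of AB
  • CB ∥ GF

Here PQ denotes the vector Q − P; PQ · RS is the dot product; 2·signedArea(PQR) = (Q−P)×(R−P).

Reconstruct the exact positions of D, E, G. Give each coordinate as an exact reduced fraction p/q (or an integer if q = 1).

1. D_x = 69/10  [B, C, D are collinear ∩ FD ⟂ BC]
2. D_y = 29/5  [B, C, D are collinear ∩ FD ⟂ BC]
   → D = (69/10, 29/5)
3. E_x = 60/13  [B, F, E are collinear ∩ CE ⟂ BF]
4. E_y = -116/13  [B, F, E are collinear ∩ CE ⟂ BF]
   → E = (60/13, -116/13)
5. G_x = -1/2  [CB ∥ GF ∩ BF ∥ CG]
6. G_y = -21/2  [CB ∥ GF ∩ BF ∥ CG]
   → G = (-1/2, -21/2)

D = (69/10, 29/5)
E = (60/13, -116/13)
G = (-1/2, -21/2)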